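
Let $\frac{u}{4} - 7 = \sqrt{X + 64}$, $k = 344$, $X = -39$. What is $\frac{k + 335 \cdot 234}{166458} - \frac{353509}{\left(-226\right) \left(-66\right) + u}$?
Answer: $- \frac{3203679197}{138382084} \approx -23.151$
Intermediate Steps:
$u = 48$ ($u = 28 + 4 \sqrt{-39 + 64} = 28 + 4 \sqrt{25} = 28 + 4 \cdot 5 = 28 + 20 = 48$)
$\frac{k + 335 \cdot 234}{166458} - \frac{353509}{\left(-226\right) \left(-66\right) + u} = \frac{344 + 335 \cdot 234}{166458} - \frac{353509}{\left(-226\right) \left(-66\right) + 48} = \left(344 + 78390\right) \frac{1}{166458} - \frac{353509}{14916 + 48} = 78734 \cdot \frac{1}{166458} - \frac{353509}{14964} = \frac{39367}{83229} - \frac{353509}{14964} = - \frac{3203679197}{138382084}$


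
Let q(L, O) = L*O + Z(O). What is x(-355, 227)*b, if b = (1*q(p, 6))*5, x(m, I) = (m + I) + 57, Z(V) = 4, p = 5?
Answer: -12070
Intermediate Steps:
q(L, O) = 4 + L*O (q(L, O) = L*O + 4 = 4 + L*O)
x(m, I) = 57 + I + m (x(m, I) = (I + m) + 57 = 57 + I + m)
b = 170 (b = (1*(4 + 5*6))*5 = (1*(4 + 30))*5 = (1*34)*5 = 34*5 = 170)
x(-355, 227)*b = (57 + 227 - 355)*170 = -71*170 = -12070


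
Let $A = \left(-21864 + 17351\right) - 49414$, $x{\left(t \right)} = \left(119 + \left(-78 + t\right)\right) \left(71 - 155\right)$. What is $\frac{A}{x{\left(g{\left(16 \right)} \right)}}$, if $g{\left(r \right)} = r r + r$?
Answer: $\frac{53927}{26292} \approx 2.0511$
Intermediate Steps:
$g{\left(r \right)} = r + r^{2}$ ($g{\left(r \right)} = r^{2} + r = r + r^{2}$)
$x{\left(t \right)} = -3444 - 84 t$ ($x{\left(t \right)} = \left(41 + t\right) \left(-84\right) = -3444 - 84 t$)
$A = -53927$ ($A = -4513 - 49414 = -53927$)
$\frac{A}{x{\left(g{\left(16 \right)} \right)}} = - \frac{53927}{-3444 - 84 \cdot 16 \left(1 + 16\right)} = - \frac{53927}{-3444 - 84 \cdot 16 \cdot 17} = - \frac{53927}{-3444 - 22848} = - \frac{53927}{-26292} = \left(-53927\right) \left(- \frac{1}{26292}\right) = \frac{53927}{26292}$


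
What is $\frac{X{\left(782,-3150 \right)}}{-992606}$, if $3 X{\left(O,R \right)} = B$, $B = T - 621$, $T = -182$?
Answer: $\frac{803}{2977818} \approx 0.00026966$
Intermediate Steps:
$B = -803$ ($B = -182 - 621 = -803$)
$X{\left(O,R \right)} = - \frac{803}{3}$ ($X{\left(O,R \right)} = \frac{1}{3} \left(-803\right) = - \frac{803}{3}$)
$\frac{X{\left(782,-3150 \right)}}{-992606} = - \frac{803}{3 \left(-992606\right)} = \left(- \frac{803}{3}\right) \left(- \frac{1}{992606}\right) = \frac{803}{2977818}$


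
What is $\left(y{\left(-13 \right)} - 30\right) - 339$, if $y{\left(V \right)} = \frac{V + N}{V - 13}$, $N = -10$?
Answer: $- \frac{9571}{26} \approx -368.12$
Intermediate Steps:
$y{\left(V \right)} = \frac{-10 + V}{-13 + V}$ ($y{\left(V \right)} = \frac{V - 10}{V - 13} = \frac{-10 + V}{-13 + V}$)
$\left(y{\left(-13 \right)} - 30\right) - 339 = \left(\frac{-10 - 13}{-13 - 13} - 30\right) - 339 = \left(\frac{1}{-26} \left(-23\right) - 30\right) - 339 = \left(\left(- \frac{1}{26}\right) \left(-23\right) - 30\right) - 339 = \left(\frac{23}{26} - 30\right) - 339 = - \frac{757}{26} - 339 = - \frac{9571}{26}$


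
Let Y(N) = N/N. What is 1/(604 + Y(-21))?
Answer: 1/605 ≈ 0.0016529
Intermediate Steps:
Y(N) = 1
1/(604 + Y(-21)) = 1/(604 + 1) = 1/605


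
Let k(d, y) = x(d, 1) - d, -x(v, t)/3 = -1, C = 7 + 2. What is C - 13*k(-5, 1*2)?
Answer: -95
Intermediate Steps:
C = 9
x(v, t) = 3 (x(v, t) = -3*(-1) = 3)
k(d, y) = 3 - d
C - 13*k(-5, 1*2) = 9 - 13*(3 - 1*(-5)) = 9 - 13*(3 + 5) = 9 - 13*8 = 9 - 104 = -95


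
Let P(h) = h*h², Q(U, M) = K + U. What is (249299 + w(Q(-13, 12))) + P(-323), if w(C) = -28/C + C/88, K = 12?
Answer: -2943506721/88 ≈ -3.3449e+7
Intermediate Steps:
Q(U, M) = 12 + U
P(h) = h³
w(C) = -28/C + C/88 (w(C) = -28/C + C*(1/88) = -28/C + C/88)
(249299 + w(Q(-13, 12))) + P(-323) = (249299 + (-28/(12 - 13) + (12 - 13)/88)) + (-323)³ = (249299 + (-28/(-1) + (1/88)*(-1))) - 33698267 = (249299 + (-28*(-1) - 1/88)) - 33698267 = (249299 + (28 - 1/88)) - 33698267 = (249299 + 2463/88) - 33698267 = 21940775/88 - 33698267 = -2943506721/88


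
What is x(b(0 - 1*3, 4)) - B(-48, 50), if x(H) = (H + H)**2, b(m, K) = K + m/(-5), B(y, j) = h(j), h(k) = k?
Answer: 866/25 ≈ 34.640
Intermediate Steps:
B(y, j) = j
b(m, K) = K - m/5 (b(m, K) = K + m*(-1/5) = K - m/5)
x(H) = 4*H**2 (x(H) = (2*H)**2 = 4*H**2)
x(b(0 - 1*3, 4)) - B(-48, 50) = 4*(4 - (0 - 1*3)/5)**2 - 1*50 = 4*(4 - (0 - 3)/5)**2 - 50 = 4*(4 - 1/5*(-3))**2 - 50 = 4*(4 + 3/5)**2 - 50 = 4*(23/5)**2 - 50 = 4*(529/25) - 50 = 2116/25 - 50 = 866/25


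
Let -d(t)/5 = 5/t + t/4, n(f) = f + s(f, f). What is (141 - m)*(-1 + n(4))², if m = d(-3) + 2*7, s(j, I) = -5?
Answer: 1379/3 ≈ 459.67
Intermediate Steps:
n(f) = -5 + f (n(f) = f - 5 = -5 + f)
d(t) = -25/t - 5*t/4 (d(t) = -5*(5/t + t/4) = -25/t - 5*t/4)
m = 313/12 (m = (-25/(-3) - 5/4*(-3)) + 2*7 = (-25*(-⅓) + 15/4) + 14 = (25/3 + 15/4) + 14 = 145/12 + 14 = 313/12 ≈ 26.083)
(141 - m)*(-1 + n(4))² = (141 - 1*313/12)*(-1 + (-5 + 4))² = (141 - 313/12)*(-1 - 1)² = (1379/12)*(-2)² = (1379/12)*4 = 1379/3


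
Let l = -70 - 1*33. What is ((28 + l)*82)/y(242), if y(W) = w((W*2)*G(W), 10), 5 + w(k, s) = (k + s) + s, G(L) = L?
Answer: -6150/117143 ≈ -0.052500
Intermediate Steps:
l = -103 (l = -70 - 33 = -103)
w(k, s) = -5 + k + 2*s (w(k, s) = -5 + ((k + s) + s) = -5 + (k + 2*s) = -5 + k + 2*s)
y(W) = 15 + 2*W² (y(W) = -5 + (W*2)*W + 2*10 = -5 + (2*W)*W + 20 = -5 + 2*W² + 20 = 15 + 2*W²)
((28 + l)*82)/y(242) = ((28 - 103)*82)/(15 + 2*242²) = (-75*82)/(15 + 2*58564) = -6150/(15 + 117128) = -6150/117143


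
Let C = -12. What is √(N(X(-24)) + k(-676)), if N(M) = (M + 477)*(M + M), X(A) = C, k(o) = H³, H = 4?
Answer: 2*I*√2774 ≈ 105.34*I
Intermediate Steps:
k(o) = 64 (k(o) = 4³ = 64)
X(A) = -12
N(M) = 2*M*(477 + M) (N(M) = (477 + M)*(2*M) = 2*M*(477 + M))
√(N(X(-24)) + k(-676)) = √(2*(-12)*(477 - 12) + 64) = √(2*(-12)*465 + 64) = √(-11160 + 64) = √(-11096) = 2*I*√2774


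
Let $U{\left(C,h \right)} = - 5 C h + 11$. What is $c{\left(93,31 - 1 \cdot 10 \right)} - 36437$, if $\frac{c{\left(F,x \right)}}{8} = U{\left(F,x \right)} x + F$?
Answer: $-1674365$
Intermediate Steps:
$U{\left(C,h \right)} = 11 - 5 C h$ ($U{\left(C,h \right)} = - 5 C h + 11 = 11 - 5 C h$)
$c{\left(F,x \right)} = 8 F + 8 x \left(11 - 5 F x\right)$ ($c{\left(F,x \right)} = 8 \left(\left(11 - 5 F x\right) x + F\right) = 8 \left(x \left(11 - 5 F x\right) + F\right) = 8 \left(F + x \left(11 - 5 F x\right)\right) = 8 F + 8 x \left(11 - 5 F x\right)$)
$c{\left(93,31 - 1 \cdot 10 \right)} - 36437 = \left(8 \cdot 93 - 8 \left(31 - 1 \cdot 10\right) \left(-11 + 5 \cdot 93 \left(31 - 1 \cdot 10\right)\right)\right) - 36437 = \left(744 - 8 \left(31 - 10\right) \left(-11 + 5 \cdot 93 \left(31 - 10\right)\right)\right) - 36437 = \left(744 - 168 \left(-11 + 5 \cdot 93 \cdot 21\right)\right) - 36437 = \left(744 - 168 \left(-11 + 9765\right)\right) - 36437 = \left(744 - 168 \cdot 9754\right) - 36437 = \left(744 - 1638672\right) - 36437 = -1637928 - 36437 = -1674365$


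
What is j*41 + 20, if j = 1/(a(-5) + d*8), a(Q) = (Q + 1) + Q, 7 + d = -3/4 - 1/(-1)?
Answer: 1219/63 ≈ 19.349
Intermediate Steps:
d = -27/4 (d = -7 + (-3/4 - 1/(-1)) = -7 + (-3*¼ - 1*(-1)) = -7 + (-¾ + 1) = -7 + ¼ = -27/4 ≈ -6.7500)
a(Q) = 1 + 2*Q (a(Q) = (1 + Q) + Q = 1 + 2*Q)
j = -1/63 (j = 1/((1 + 2*(-5)) - 27/4*8) = 1/((1 - 10) - 54) = 1/(-9 - 54) = 1/(-63) = -1/63 ≈ -0.015873)
j*41 + 20 = -1/63*41 + 20 = -41/63 + 20 = 1219/63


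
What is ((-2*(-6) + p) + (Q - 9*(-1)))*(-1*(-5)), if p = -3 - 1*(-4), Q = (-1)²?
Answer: 115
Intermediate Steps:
Q = 1
p = 1 (p = -3 + 4 = 1)
((-2*(-6) + p) + (Q - 9*(-1)))*(-1*(-5)) = ((-2*(-6) + 1) + (1 - 9*(-1)))*(-1*(-5)) = ((12 + 1) + (1 + 9))*5 = (13 + 10)*5 = 23*5 = 115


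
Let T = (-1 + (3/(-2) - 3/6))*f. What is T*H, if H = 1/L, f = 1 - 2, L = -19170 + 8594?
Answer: -3/10576 ≈ -0.00028366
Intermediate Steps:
L = -10576
f = -1
H = -1/10576 (H = 1/(-10576) = -1/10576 ≈ -9.4554e-5)
T = 3 (T = (-1 + (3/(-2) - 3/6))*(-1) = (-1 + (3*(-½) - 3*⅙))*(-1) = (-1 + (-3/2 - ½))*(-1) = (-1 - 2)*(-1) = -3*(-1) = 3)
T*H = 3*(-1/10576) = -3/10576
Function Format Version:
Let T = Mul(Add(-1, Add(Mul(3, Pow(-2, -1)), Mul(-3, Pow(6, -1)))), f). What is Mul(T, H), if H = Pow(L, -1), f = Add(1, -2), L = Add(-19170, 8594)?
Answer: Rational(-3, 10576) ≈ -0.00028366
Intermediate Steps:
L = -10576
f = -1
H = Rational(-1, 10576) (H = Pow(-10576, -1) = Rational(-1, 10576) ≈ -9.4554e-5)
T = 3 (T = Mul(Add(-1, Add(Mul(3, Pow(-2, -1)), Mul(-3, Pow(6, -1)))), -1) = Mul(Add(-1, Add(Mul(3, Rational(-1, 2)), Mul(-3, Rational(1, 6)))), -1) = Mul(Add(-1, Add(Rational(-3, 2), Rational(-1, 2))), -1) = Mul(Add(-1, -2), -1) = Mul(-3, -1) = 3)
Mul(T, H) = Mul(3, Rational(-1, 10576)) = Rational(-3, 10576)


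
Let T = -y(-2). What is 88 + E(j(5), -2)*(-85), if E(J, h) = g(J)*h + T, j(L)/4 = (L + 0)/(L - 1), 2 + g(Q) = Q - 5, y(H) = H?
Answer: -422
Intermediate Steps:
T = 2 (T = -1*(-2) = 2)
g(Q) = -7 + Q (g(Q) = -2 + (Q - 5) = -2 + (-5 + Q) = -7 + Q)
j(L) = 4*L/(-1 + L) (j(L) = 4*((L + 0)/(L - 1)) = 4*(L/(-1 + L)) = 4*L/(-1 + L))
E(J, h) = 2 + h*(-7 + J) (E(J, h) = (-7 + J)*h + 2 = h*(-7 + J) + 2 = 2 + h*(-7 + J))
88 + E(j(5), -2)*(-85) = 88 + (2 - 2*(-7 + 4*5/(-1 + 5)))*(-85) = 88 + (2 - 2*(-7 + 4*5/4))*(-85) = 88 + (2 - 2*(-7 + 4*5*(¼)))*(-85) = 88 + (2 - 2*(-7 + 5))*(-85) = 88 + (2 - 2*(-2))*(-85) = 88 + (2 + 4)*(-85) = 88 + 6*(-85) = 88 - 510 = -422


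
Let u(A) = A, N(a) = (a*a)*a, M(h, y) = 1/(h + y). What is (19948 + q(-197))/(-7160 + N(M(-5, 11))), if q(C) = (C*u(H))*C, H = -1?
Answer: 4073976/1546559 ≈ 2.6342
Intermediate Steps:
N(a) = a³ (N(a) = a²*a = a³)
q(C) = -C² (q(C) = (C*(-1))*C = (-C)*C = -C²)
(19948 + q(-197))/(-7160 + N(M(-5, 11))) = (19948 - 1*(-197)²)/(-7160 + (1/(-5 + 11))³) = (19948 - 1*38809)/(-7160 + (1/6)³) = (19948 - 38809)/(-7160 + (⅙)³) = -18861/(-7160 + 1/216) = -18861/(-1546559/216) = -18861*(-216/1546559) = 4073976/1546559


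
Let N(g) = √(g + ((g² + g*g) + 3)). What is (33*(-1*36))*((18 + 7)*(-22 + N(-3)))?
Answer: 653400 - 89100*√2 ≈ 5.2739e+5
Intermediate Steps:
N(g) = √(3 + g + 2*g²) (N(g) = √(g + ((g² + g²) + 3)) = √(g + (2*g² + 3)) = √(g + (3 + 2*g²)) = √(3 + g + 2*g²))
(33*(-1*36))*((18 + 7)*(-22 + N(-3))) = (33*(-1*36))*((18 + 7)*(-22 + √(3 - 3 + 2*(-3)²))) = (33*(-36))*(25*(-22 + √(3 - 3 + 2*9))) = -29700*(-22 + √(3 - 3 + 18)) = -29700*(-22 + √18) = -29700*(-22 + 3*√2) = -1188*(-550 + 75*√2) = 653400 - 89100*√2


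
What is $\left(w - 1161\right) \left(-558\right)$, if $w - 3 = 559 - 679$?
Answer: $713124$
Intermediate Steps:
$w = -117$ ($w = 3 + \left(559 - 679\right) = 3 - 120 = -117$)
$\left(w - 1161\right) \left(-558\right) = \left(-117 - 1161\right) \left(-558\right) = \left(-1278\right) \left(-558\right) = 713124$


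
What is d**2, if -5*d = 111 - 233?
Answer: 14884/25 ≈ 595.36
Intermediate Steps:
d = 122/5 (d = -(111 - 233)/5 = -1/5*(-122) = 122/5 ≈ 24.400)
d**2 = (122/5)**2 = 14884/25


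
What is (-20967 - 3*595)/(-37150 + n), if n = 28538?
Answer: 5688/2153 ≈ 2.6419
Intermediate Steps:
(-20967 - 3*595)/(-37150 + n) = (-20967 - 3*595)/(-37150 + 28538) = (-20967 - 1785)/(-8612) = -22752*(-1/8612) = 5688/2153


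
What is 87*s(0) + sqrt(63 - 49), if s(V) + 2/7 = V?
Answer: -174/7 + sqrt(14) ≈ -21.115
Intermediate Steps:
s(V) = -2/7 + V
87*s(0) + sqrt(63 - 49) = 87*(-2/7 + 0) + sqrt(63 - 49) = 87*(-2/7) + sqrt(14) = -174/7 + sqrt(14)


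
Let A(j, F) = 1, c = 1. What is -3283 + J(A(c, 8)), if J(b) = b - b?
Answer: -3283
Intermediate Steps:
J(b) = 0
-3283 + J(A(c, 8)) = -3283 + 0 = -3283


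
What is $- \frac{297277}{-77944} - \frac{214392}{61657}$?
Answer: $\frac{1618637941}{4805793208} \approx 0.33681$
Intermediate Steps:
$- \frac{297277}{-77944} - \frac{214392}{61657} = \left(-297277\right) \left(- \frac{1}{77944}\right) - \frac{214392}{61657} = \frac{297277}{77944} - \frac{214392}{61657} = \frac{1618637941}{4805793208}$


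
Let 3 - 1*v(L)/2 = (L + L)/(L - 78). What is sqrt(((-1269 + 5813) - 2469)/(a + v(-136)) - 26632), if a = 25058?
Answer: I*sqrt(47876529415632758)/1340788 ≈ 163.19*I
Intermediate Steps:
v(L) = 6 - 4*L/(-78 + L) (v(L) = 6 - 2*(L + L)/(L - 78) = 6 - 2*2*L/(-78 + L) = 6 - 4*L/(-78 + L))
sqrt(((-1269 + 5813) - 2469)/(a + v(-136)) - 26632) = sqrt(((-1269 + 5813) - 2469)/(25058 + 2*(-234 - 136)/(-78 - 136)) - 26632) = sqrt((4544 - 2469)/(25058 + 2*(-370)/(-214)) - 26632) = sqrt(2075/(25058 + 2*(-1/214)*(-370)) - 26632) = sqrt(2075/(25058 + 370/107) - 26632) = sqrt(2075/(2681576/107) - 26632) = sqrt(2075*(107/2681576) - 26632) = sqrt(222025/2681576 - 26632) = sqrt(-71415510007/2681576) = I*sqrt(47876529415632758)/1340788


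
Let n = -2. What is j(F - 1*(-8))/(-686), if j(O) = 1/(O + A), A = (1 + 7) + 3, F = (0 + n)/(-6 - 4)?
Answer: -5/65856 ≈ -7.5923e-5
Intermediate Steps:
F = ⅕ (F = (0 - 2)/(-6 - 4) = -2/(-10) = -2*(-⅒) = ⅕ ≈ 0.20000)
A = 11 (A = 8 + 3 = 11)
j(O) = 1/(11 + O) (j(O) = 1/(O + 11) = 1/(11 + O))
j(F - 1*(-8))/(-686) = 1/((11 + (⅕ - 1*(-8)))*(-686)) = -1/686/(11 + (⅕ + 8)) = -1/686/(11 + 41/5) = -1/686/(96/5) = (5/96)*(-1/686) = -5/65856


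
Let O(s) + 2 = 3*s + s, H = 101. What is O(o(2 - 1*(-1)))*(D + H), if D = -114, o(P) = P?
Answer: -130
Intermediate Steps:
O(s) = -2 + 4*s (O(s) = -2 + (3*s + s) = -2 + 4*s)
O(o(2 - 1*(-1)))*(D + H) = (-2 + 4*(2 - 1*(-1)))*(-114 + 101) = (-2 + 4*(2 + 1))*(-13) = (-2 + 4*3)*(-13) = (-2 + 12)*(-13) = 10*(-13) = -130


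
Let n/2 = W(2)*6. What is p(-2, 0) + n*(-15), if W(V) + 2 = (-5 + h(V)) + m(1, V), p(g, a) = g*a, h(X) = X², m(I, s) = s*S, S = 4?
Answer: -900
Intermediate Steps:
m(I, s) = 4*s (m(I, s) = s*4 = 4*s)
p(g, a) = a*g
W(V) = -7 + V² + 4*V (W(V) = -2 + ((-5 + V²) + 4*V) = -2 + (-5 + V² + 4*V) = -7 + V² + 4*V)
n = 60 (n = 2*((-7 + 2² + 4*2)*6) = 2*((-7 + 4 + 8)*6) = 2*(5*6) = 2*30 = 60)
p(-2, 0) + n*(-15) = 0*(-2) + 60*(-15) = 0 - 900 = -900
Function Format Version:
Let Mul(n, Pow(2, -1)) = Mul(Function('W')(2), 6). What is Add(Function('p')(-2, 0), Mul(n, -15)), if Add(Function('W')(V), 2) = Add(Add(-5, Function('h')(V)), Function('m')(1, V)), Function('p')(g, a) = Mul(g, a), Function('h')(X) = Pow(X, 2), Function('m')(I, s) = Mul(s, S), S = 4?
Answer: -900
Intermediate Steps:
Function('m')(I, s) = Mul(4, s) (Function('m')(I, s) = Mul(s, 4) = Mul(4, s))
Function('p')(g, a) = Mul(a, g)
Function('W')(V) = Add(-7, Pow(V, 2), Mul(4, V)) (Function('W')(V) = Add(-2, Add(Add(-5, Pow(V, 2)), Mul(4, V))) = Add(-2, Add(-5, Pow(V, 2), Mul(4, V))) = Add(-7, Pow(V, 2), Mul(4, V)))
n = 60 (n = Mul(2, Mul(Add(-7, Pow(2, 2), Mul(4, 2)), 6)) = Mul(2, Mul(Add(-7, 4, 8), 6)) = Mul(2, Mul(5, 6)) = Mul(2, 30) = 60)
Add(Function('p')(-2, 0), Mul(n, -15)) = Add(Mul(0, -2), Mul(60, -15)) = Add(0, -900) = -900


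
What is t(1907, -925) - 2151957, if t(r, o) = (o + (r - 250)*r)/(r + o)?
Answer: -1055031400/491 ≈ -2.1487e+6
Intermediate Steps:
t(r, o) = (o + r*(-250 + r))/(o + r) (t(r, o) = (o + (-250 + r)*r)/(o + r) = (o + r*(-250 + r))/(o + r))
t(1907, -925) - 2151957 = (-925 + 1907² - 250*1907)/(-925 + 1907) - 2151957 = (-925 + 3636649 - 476750)/982 - 2151957 = (1/982)*3158974 - 2151957 = 1579487/491 - 2151957 = -1055031400/491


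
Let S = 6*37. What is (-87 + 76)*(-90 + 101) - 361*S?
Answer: -80263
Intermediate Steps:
S = 222
(-87 + 76)*(-90 + 101) - 361*S = (-87 + 76)*(-90 + 101) - 361*222 = -11*11 - 80142 = -121 - 80142 = -80263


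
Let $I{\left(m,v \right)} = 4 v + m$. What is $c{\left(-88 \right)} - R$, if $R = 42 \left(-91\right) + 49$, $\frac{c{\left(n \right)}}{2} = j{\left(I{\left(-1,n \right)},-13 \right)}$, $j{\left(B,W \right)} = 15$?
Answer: $3803$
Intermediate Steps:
$I{\left(m,v \right)} = m + 4 v$
$c{\left(n \right)} = 30$ ($c{\left(n \right)} = 2 \cdot 15 = 30$)
$R = -3773$ ($R = -3822 + 49 = -3773$)
$c{\left(-88 \right)} - R = 30 - -3773 = 30 + 3773 = 3803$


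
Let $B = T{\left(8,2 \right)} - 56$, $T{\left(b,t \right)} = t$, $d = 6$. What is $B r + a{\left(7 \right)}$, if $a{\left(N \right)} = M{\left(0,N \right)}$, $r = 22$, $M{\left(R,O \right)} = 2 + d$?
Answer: $-1180$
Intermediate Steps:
$M{\left(R,O \right)} = 8$ ($M{\left(R,O \right)} = 2 + 6 = 8$)
$B = -54$ ($B = 2 - 56 = -54$)
$a{\left(N \right)} = 8$
$B r + a{\left(7 \right)} = \left(-54\right) 22 + 8 = -1188 + 8 = -1180$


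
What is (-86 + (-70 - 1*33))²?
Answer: 35721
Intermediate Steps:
(-86 + (-70 - 1*33))² = (-86 + (-70 - 33))² = (-86 - 103)² = (-189)² = 35721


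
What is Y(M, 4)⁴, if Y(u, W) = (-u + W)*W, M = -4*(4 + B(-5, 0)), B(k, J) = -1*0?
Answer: 40960000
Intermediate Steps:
B(k, J) = 0
M = -16 (M = -4*(4 + 0) = -4*4 = -16)
Y(u, W) = W*(W - u) (Y(u, W) = (W - u)*W = W*(W - u))
Y(M, 4)⁴ = (4*(4 - 1*(-16)))⁴ = (4*(4 + 16))⁴ = (4*20)⁴ = 80⁴ = 40960000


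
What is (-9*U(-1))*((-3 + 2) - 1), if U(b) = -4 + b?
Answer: -90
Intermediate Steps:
(-9*U(-1))*((-3 + 2) - 1) = (-9*(-4 - 1))*((-3 + 2) - 1) = (-9*(-5))*(-1 - 1) = 45*(-2) = -90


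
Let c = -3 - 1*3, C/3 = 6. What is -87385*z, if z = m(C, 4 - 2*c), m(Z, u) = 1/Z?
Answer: -87385/18 ≈ -4854.7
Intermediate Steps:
C = 18 (C = 3*6 = 18)
c = -6 (c = -3 - 3 = -6)
z = 1/18 ≈ 0.055556
-87385*z = -87385*1/18 = -87385/18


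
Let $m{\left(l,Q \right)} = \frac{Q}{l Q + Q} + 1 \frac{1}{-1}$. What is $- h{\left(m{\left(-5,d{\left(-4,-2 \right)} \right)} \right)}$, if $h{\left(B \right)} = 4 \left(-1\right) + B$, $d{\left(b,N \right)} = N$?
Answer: $\frac{21}{4} \approx 5.25$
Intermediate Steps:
$m{\left(l,Q \right)} = -1 + \frac{Q}{Q + Q l}$ ($m{\left(l,Q \right)} = \frac{Q}{Q l + Q} + 1 \left(-1\right) = \frac{Q}{Q + Q l} - 1 = -1 + \frac{Q}{Q + Q l}$)
$h{\left(B \right)} = -4 + B$
$- h{\left(m{\left(-5,d{\left(-4,-2 \right)} \right)} \right)} = - (-4 - - \frac{5}{1 - 5}) = - (-4 - - \frac{5}{-4}) = - (-4 - \left(-5\right) \left(- \frac{1}{4}\right)) = - (-4 - \frac{5}{4}) = \left(-1\right) \left(- \frac{21}{4}\right) = \frac{21}{4}$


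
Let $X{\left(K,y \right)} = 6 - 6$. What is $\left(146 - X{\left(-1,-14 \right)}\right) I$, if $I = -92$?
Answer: $-13432$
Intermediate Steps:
$X{\left(K,y \right)} = 0$
$\left(146 - X{\left(-1,-14 \right)}\right) I = \left(146 - 0\right) \left(-92\right) = \left(146 + 0\right) \left(-92\right) = 146 \left(-92\right) = -13432$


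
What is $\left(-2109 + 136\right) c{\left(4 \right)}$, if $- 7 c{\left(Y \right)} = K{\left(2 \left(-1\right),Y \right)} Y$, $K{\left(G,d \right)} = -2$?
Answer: $- \frac{15784}{7} \approx -2254.9$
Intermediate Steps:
$c{\left(Y \right)} = \frac{2 Y}{7}$ ($c{\left(Y \right)} = - \frac{\left(-2\right) Y}{7} = \frac{2 Y}{7}$)
$\left(-2109 + 136\right) c{\left(4 \right)} = \left(-2109 + 136\right) \frac{2}{7} \cdot 4 = \left(-1973\right) \frac{8}{7} = - \frac{15784}{7}$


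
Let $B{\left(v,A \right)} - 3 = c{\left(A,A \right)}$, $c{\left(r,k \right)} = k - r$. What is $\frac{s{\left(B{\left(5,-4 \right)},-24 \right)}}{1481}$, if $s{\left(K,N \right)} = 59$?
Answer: $\frac{59}{1481} \approx 0.039838$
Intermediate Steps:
$B{\left(v,A \right)} = 3$ ($B{\left(v,A \right)} = 3 + \left(A - A\right) = 3 + 0 = 3$)
$\frac{s{\left(B{\left(5,-4 \right)},-24 \right)}}{1481} = \frac{59}{1481}$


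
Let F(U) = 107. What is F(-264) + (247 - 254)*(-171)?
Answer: 1304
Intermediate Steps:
F(-264) + (247 - 254)*(-171) = 107 + (247 - 254)*(-171) = 107 - 7*(-171) = 107 + 1197 = 1304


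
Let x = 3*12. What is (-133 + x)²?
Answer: 9409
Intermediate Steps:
x = 36
(-133 + x)² = (-133 + 36)² = (-97)² = 9409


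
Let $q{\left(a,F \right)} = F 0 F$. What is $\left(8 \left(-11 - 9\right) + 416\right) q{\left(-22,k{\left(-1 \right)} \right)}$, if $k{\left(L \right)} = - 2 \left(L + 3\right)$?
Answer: $0$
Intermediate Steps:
$k{\left(L \right)} = -6 - 2 L$ ($k{\left(L \right)} = - 2 \left(3 + L\right) = -6 - 2 L$)
$q{\left(a,F \right)} = 0$ ($q{\left(a,F \right)} = 0 F = 0$)
$\left(8 \left(-11 - 9\right) + 416\right) q{\left(-22,k{\left(-1 \right)} \right)} = \left(8 \left(-11 - 9\right) + 416\right) 0 = \left(8 \left(-20\right) + 416\right) 0 = \left(-160 + 416\right) 0 = 256 \cdot 0 = 0$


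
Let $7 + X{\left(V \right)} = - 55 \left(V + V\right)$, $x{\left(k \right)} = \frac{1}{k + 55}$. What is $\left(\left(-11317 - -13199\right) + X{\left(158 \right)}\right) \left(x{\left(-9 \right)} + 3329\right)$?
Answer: $- \frac{2374358175}{46} \approx -5.1617 \cdot 10^{7}$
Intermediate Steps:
$x{\left(k \right)} = \frac{1}{55 + k}$
$X{\left(V \right)} = -7 - 110 V$ ($X{\left(V \right)} = -7 - 55 \left(V + V\right) = -7 - 55 \cdot 2 V = -7 - 110 V$)
$\left(\left(-11317 - -13199\right) + X{\left(158 \right)}\right) \left(x{\left(-9 \right)} + 3329\right) = \left(\left(-11317 - -13199\right) - 17387\right) \left(\frac{1}{55 - 9} + 3329\right) = \left(\left(-11317 + 13199\right) - 17387\right) \left(\frac{1}{46} + 3329\right) = \left(1882 - 17387\right) \left(\frac{1}{46} + 3329\right) = \left(-15505\right) \frac{153135}{46} = - \frac{2374358175}{46}$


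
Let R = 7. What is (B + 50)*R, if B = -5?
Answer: 315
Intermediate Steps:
(B + 50)*R = (-5 + 50)*7 = 45*7 = 315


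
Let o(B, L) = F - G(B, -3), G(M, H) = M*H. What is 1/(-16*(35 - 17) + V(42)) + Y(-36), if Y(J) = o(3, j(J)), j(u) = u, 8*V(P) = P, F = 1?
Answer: 11306/1131 ≈ 9.9965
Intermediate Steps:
V(P) = P/8
G(M, H) = H*M
o(B, L) = 1 + 3*B (o(B, L) = 1 - (-3)*B = 1 + 3*B)
Y(J) = 10 (Y(J) = 1 + 3*3 = 1 + 9 = 10)
1/(-16*(35 - 17) + V(42)) + Y(-36) = 1/(-16*(35 - 17) + (⅛)*42) + 10 = 1/(-16*18 + 21/4) + 10 = 1/(-288 + 21/4) + 10 = 1/(-1131/4) + 10 = -4/1131 + 10 = 11306/1131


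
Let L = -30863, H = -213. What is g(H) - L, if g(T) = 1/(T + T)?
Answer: 13147637/426 ≈ 30863.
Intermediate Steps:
g(T) = 1/(2*T)
g(H) - L = (1/2)/(-213) - 1*(-30863) = (1/2)*(-1/213) + 30863 = -1/426 + 30863 = 13147637/426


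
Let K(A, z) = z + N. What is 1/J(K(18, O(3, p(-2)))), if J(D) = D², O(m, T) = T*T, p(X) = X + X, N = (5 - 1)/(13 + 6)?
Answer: 361/94864 ≈ 0.0038054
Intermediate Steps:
N = 4/19 ≈ 0.21053
p(X) = 2*X
O(m, T) = T²
K(A, z) = 4/19 + z (K(A, z) = z + 4/19 = 4/19 + z)
1/J(K(18, O(3, p(-2)))) = 1/((4/19 + (2*(-2))²)²) = 1/((4/19 + (-4)²)²) = 1/((4/19 + 16)²) = 1/((308/19)²) = 1/(94864/361) = 361/94864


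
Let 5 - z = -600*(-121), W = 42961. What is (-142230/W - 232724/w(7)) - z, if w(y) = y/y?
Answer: -6879444199/42961 ≈ -1.6013e+5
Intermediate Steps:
w(y) = 1
z = -72595 (z = 5 - (-600)*(-121) = 5 - 1*72600 = 5 - 72600 = -72595)
(-142230/W - 232724/w(7)) - z = (-142230/42961 - 232724/1) - 1*(-72595) = (-142230*1/42961 - 232724*1) + 72595 = (-142230/42961 - 232724) + 72595 = -9998197994/42961 + 72595 = -6879444199/42961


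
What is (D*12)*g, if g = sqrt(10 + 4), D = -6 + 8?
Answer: 24*sqrt(14) ≈ 89.800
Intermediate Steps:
D = 2
g = sqrt(14) ≈ 3.7417
(D*12)*g = (2*12)*sqrt(14) = 24*sqrt(14)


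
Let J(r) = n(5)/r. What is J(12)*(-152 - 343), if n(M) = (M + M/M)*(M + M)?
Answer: -2475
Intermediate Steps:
n(M) = 2*M*(1 + M) (n(M) = (M + 1)*(2*M) = (1 + M)*(2*M) = 2*M*(1 + M))
J(r) = 60/r (J(r) = (2*5*(1 + 5))/r = (2*5*6)/r = 60/r)
J(12)*(-152 - 343) = (60/12)*(-152 - 343) = (60*(1/12))*(-495) = 5*(-495) = -2475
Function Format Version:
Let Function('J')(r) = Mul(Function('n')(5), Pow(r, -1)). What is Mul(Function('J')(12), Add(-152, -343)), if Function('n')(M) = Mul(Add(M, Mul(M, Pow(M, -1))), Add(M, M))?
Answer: -2475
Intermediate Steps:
Function('n')(M) = Mul(2, M, Add(1, M)) (Function('n')(M) = Mul(Add(M, 1), Mul(2, M)) = Mul(Add(1, M), Mul(2, M)) = Mul(2, M, Add(1, M)))
Function('J')(r) = Mul(60, Pow(r, -1)) (Function('J')(r) = Mul(Mul(2, 5, Add(1, 5)), Pow(r, -1)) = Mul(Mul(2, 5, 6), Pow(r, -1)) = Mul(60, Pow(r, -1)))
Mul(Function('J')(12), Add(-152, -343)) = Mul(Mul(60, Pow(12, -1)), Add(-152, -343)) = Mul(Mul(60, Rational(1, 12)), -495) = Mul(5, -495) = -2475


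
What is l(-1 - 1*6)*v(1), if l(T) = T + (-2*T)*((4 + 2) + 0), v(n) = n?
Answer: 77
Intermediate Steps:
l(T) = -11*T (l(T) = T + (-2*T)*(6 + 0) = T - 2*T*6 = T - 12*T = -11*T)
l(-1 - 1*6)*v(1) = -11*(-1 - 1*6)*1 = -11*(-1 - 6)*1 = -11*(-7)*1 = 77*1 = 77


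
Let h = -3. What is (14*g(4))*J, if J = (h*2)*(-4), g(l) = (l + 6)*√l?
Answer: 6720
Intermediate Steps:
g(l) = √l*(6 + l) (g(l) = (6 + l)*√l = √l*(6 + l))
J = 24 (J = -3*2*(-4) = -6*(-4) = 24)
(14*g(4))*J = (14*(√4*(6 + 4)))*24 = (14*(2*10))*24 = (14*20)*24 = 280*24 = 6720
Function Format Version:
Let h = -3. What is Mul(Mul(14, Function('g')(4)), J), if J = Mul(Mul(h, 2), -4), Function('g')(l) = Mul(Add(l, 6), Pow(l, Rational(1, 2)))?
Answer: 6720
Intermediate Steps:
Function('g')(l) = Mul(Pow(l, Rational(1, 2)), Add(6, l)) (Function('g')(l) = Mul(Add(6, l), Pow(l, Rational(1, 2))) = Mul(Pow(l, Rational(1, 2)), Add(6, l)))
J = 24 (J = Mul(Mul(-3, 2), -4) = Mul(-6, -4) = 24)
Mul(Mul(14, Function('g')(4)), J) = Mul(Mul(14, Mul(Pow(4, Rational(1, 2)), Add(6, 4))), 24) = Mul(Mul(14, Mul(2, 10)), 24) = Mul(Mul(14, 20), 24) = Mul(280, 24) = 6720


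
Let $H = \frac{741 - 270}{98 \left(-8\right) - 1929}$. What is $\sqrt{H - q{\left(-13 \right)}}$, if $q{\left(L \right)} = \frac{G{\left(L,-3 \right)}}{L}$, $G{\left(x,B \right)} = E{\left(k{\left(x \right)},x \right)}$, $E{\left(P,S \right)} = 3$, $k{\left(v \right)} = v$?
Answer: $\frac{12 \sqrt{493766}}{35269} \approx 0.23908$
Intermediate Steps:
$G{\left(x,B \right)} = 3$
$q{\left(L \right)} = \frac{3}{L}$
$H = - \frac{471}{2713}$ ($H = \frac{471}{-784 - 1929} = \frac{471}{-2713} = 471 \left(- \frac{1}{2713}\right) = - \frac{471}{2713} \approx -0.17361$)
$\sqrt{H - q{\left(-13 \right)}} = \sqrt{- \frac{471}{2713} - \frac{3}{-13}} = \sqrt{- \frac{471}{2713} - 3 \left(- \frac{1}{13}\right)} = \sqrt{- \frac{471}{2713} - - \frac{3}{13}} = \sqrt{- \frac{471}{2713} + \frac{3}{13}} = \sqrt{\frac{2016}{35269}} = \frac{12 \sqrt{493766}}{35269}$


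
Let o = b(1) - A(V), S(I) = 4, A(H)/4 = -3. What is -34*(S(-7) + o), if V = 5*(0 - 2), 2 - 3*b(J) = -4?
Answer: -612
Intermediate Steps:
b(J) = 2 (b(J) = ⅔ - ⅓*(-4) = ⅔ + 4/3 = 2)
V = -10 (V = 5*(-2) = -10)
A(H) = -12 (A(H) = 4*(-3) = -12)
o = 14 (o = 2 - 1*(-12) = 2 + 12 = 14)
-34*(S(-7) + o) = -34*(4 + 14) = -34*18 = -612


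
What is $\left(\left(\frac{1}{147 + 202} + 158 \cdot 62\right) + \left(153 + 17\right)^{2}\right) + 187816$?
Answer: $\frac{79052689}{349} \approx 2.2651 \cdot 10^{5}$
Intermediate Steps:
$\left(\left(\frac{1}{147 + 202} + 158 \cdot 62\right) + \left(153 + 17\right)^{2}\right) + 187816 = \left(\left(\frac{1}{349} + 9796\right) + 170^{2}\right) + 187816 = \left(\left(\frac{1}{349} + 9796\right) + 28900\right) + 187816 = \left(\frac{3418805}{349} + 28900\right) + 187816 = \frac{13504905}{349} + 187816 = \frac{79052689}{349}$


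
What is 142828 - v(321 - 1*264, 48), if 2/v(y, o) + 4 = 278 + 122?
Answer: 28279943/198 ≈ 1.4283e+5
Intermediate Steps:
v(y, o) = 1/198 (v(y, o) = 2/(-4 + (278 + 122)) = 2/(-4 + 400) = 2/396 = 2*(1/396) = 1/198)
142828 - v(321 - 1*264, 48) = 142828 - 1*1/198 = 142828 - 1/198 = 28279943/198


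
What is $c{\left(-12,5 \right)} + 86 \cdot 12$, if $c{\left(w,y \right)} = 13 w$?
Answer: $876$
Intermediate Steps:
$c{\left(-12,5 \right)} + 86 \cdot 12 = 13 \left(-12\right) + 86 \cdot 12 = -156 + 1032 = 876$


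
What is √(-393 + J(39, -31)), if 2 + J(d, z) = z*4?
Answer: I*√519 ≈ 22.782*I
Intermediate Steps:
J(d, z) = -2 + 4*z (J(d, z) = -2 + z*4 = -2 + 4*z)
√(-393 + J(39, -31)) = √(-393 + (-2 + 4*(-31))) = √(-393 + (-2 - 124)) = √(-393 - 126) = √(-519) = I*√519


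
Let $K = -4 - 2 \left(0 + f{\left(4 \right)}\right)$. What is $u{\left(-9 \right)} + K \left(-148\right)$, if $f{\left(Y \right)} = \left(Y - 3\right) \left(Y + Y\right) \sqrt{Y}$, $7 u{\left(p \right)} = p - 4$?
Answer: $\frac{37283}{7} \approx 5326.1$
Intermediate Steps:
$u{\left(p \right)} = - \frac{4}{7} + \frac{p}{7}$ ($u{\left(p \right)} = \frac{p - 4}{7} = \frac{-4 + p}{7} = - \frac{4}{7} + \frac{p}{7}$)
$f{\left(Y \right)} = 2 Y^{\frac{3}{2}} \left(-3 + Y\right)$ ($f{\left(Y \right)} = \left(-3 + Y\right) 2 Y \sqrt{Y} = 2 Y \left(-3 + Y\right) \sqrt{Y} = 2 Y^{\frac{3}{2}} \left(-3 + Y\right)$)
$K = -36$ ($K = -4 - 2 \left(0 + 2 \cdot 4^{\frac{3}{2}} \left(-3 + 4\right)\right) = -4 - 2 \left(0 + 2 \cdot 8 \cdot 1\right) = -4 - 2 \left(0 + 16\right) = -4 - 32 = -36$)
$u{\left(-9 \right)} + K \left(-148\right) = \left(- \frac{4}{7} + \frac{1}{7} \left(-9\right)\right) - -5328 = \left(- \frac{4}{7} - \frac{9}{7}\right) + 5328 = - \frac{13}{7} + 5328 = \frac{37283}{7}$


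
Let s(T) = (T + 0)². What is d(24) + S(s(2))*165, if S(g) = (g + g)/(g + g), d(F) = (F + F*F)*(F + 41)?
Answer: 39165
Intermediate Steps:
d(F) = (41 + F)*(F + F²) (d(F) = (F + F²)*(41 + F) = (41 + F)*(F + F²))
s(T) = T²
S(g) = 1 (S(g) = (2*g)/((2*g)) = (2*g)*(1/(2*g)) = 1)
d(24) + S(s(2))*165 = 24*(41 + 24² + 42*24) + 1*165 = 24*(41 + 576 + 1008) + 165 = 24*1625 + 165 = 39000 + 165 = 39165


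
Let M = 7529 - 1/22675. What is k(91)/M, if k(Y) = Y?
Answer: 294775/24388582 ≈ 0.012087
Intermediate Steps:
M = 170720074/22675 (M = 7529 - 1*1/22675 = 7529 - 1/22675 = 170720074/22675 ≈ 7529.0)
k(91)/M = 91/(170720074/22675) = 91*(22675/170720074) = 294775/24388582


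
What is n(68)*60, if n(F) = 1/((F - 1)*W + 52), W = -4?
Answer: -5/18 ≈ -0.27778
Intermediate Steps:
n(F) = 1/(56 - 4*F) (n(F) = 1/((F - 1)*(-4) + 52) = 1/((-1 + F)*(-4) + 52) = 1/((4 - 4*F) + 52) = 1/(56 - 4*F))
n(68)*60 = (1/(4*(14 - 1*68)))*60 = (1/(4*(14 - 68)))*60 = ((1/4)/(-54))*60 = ((1/4)*(-1/54))*60 = -1/216*60 = -5/18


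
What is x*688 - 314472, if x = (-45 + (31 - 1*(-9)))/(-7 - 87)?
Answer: -14778464/47 ≈ -3.1444e+5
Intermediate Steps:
x = 5/94 (x = (-45 + (31 + 9))/(-94) = (-45 + 40)*(-1/94) = -5*(-1/94) = 5/94 ≈ 0.053191)
x*688 - 314472 = (5/94)*688 - 314472 = 1720/47 - 314472 = -14778464/47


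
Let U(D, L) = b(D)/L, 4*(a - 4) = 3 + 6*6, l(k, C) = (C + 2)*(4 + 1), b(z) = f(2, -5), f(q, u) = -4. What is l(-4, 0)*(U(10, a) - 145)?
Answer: -15982/11 ≈ -1452.9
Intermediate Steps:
b(z) = -4
l(k, C) = 10 + 5*C (l(k, C) = (2 + C)*5 = 10 + 5*C)
a = 55/4 (a = 4 + (3 + 6*6)/4 = 4 + (3 + 36)/4 = 4 + (1/4)*39 = 4 + 39/4 = 55/4 ≈ 13.750)
U(D, L) = -4/L
l(-4, 0)*(U(10, a) - 145) = (10 + 5*0)*(-4/55/4 - 145) = (10 + 0)*(-4*4/55 - 145) = 10*(-16/55 - 145) = 10*(-7991/55) = -15982/11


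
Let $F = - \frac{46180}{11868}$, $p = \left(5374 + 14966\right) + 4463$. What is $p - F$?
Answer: $\frac{73602046}{2967} \approx 24807.0$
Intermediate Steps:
$p = 24803$ ($p = 20340 + 4463 = 24803$)
$F = - \frac{11545}{2967}$ ($F = \left(-46180\right) \frac{1}{11868} = - \frac{11545}{2967} \approx -3.8911$)
$p - F = 24803 - - \frac{11545}{2967} = 24803 + \frac{11545}{2967} = \frac{73602046}{2967}$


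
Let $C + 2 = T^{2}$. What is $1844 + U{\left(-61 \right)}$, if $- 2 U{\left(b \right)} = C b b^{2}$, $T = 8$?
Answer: $7038255$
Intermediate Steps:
$C = 62$ ($C = -2 + 8^{2} = -2 + 64 = 62$)
$U{\left(b \right)} = - 31 b^{3}$ ($U{\left(b \right)} = - \frac{62 b b^{2}}{2} = - \frac{62 b^{3}}{2} = - 31 b^{3}$)
$1844 + U{\left(-61 \right)} = 1844 - 31 \left(-61\right)^{3} = 1844 - -7036411 = 1844 + 7036411 = 7038255$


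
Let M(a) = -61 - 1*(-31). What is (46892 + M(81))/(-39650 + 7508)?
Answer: -23431/16071 ≈ -1.4580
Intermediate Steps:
M(a) = -30 (M(a) = -61 + 31 = -30)
(46892 + M(81))/(-39650 + 7508) = (46892 - 30)/(-39650 + 7508) = 46862/(-32142) = 46862*(-1/32142) = -23431/16071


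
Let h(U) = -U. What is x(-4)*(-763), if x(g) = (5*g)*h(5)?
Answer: -76300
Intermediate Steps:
x(g) = -25*g (x(g) = (5*g)*(-1*5) = (5*g)*(-5) = -25*g)
x(-4)*(-763) = -25*(-4)*(-763) = 100*(-763) = -76300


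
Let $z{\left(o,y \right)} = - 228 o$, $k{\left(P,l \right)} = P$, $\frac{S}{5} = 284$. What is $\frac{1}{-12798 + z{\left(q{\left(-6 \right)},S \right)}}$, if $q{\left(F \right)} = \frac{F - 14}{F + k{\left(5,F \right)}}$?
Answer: $- \frac{1}{17358} \approx -5.761 \cdot 10^{-5}$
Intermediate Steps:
$S = 1420$ ($S = 5 \cdot 284 = 1420$)
$q{\left(F \right)} = \frac{-14 + F}{5 + F}$ ($q{\left(F \right)} = \frac{F - 14}{F + 5} = \frac{-14 + F}{5 + F}$)
$\frac{1}{-12798 + z{\left(q{\left(-6 \right)},S \right)}} = \frac{1}{-12798 - 228 \frac{-14 - 6}{5 - 6}} = \frac{1}{-12798 - 228 \frac{1}{-1} \left(-20\right)} = \frac{1}{-12798 - 228 \left(\left(-1\right) \left(-20\right)\right)} = \frac{1}{-12798 - 4560} = \frac{1}{-17358} = - \frac{1}{17358}$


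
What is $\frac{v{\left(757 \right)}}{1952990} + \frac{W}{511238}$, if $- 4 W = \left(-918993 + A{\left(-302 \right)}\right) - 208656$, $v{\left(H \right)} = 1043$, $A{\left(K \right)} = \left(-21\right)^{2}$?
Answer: $\frac{21188065739}{38401642370} \approx 0.55175$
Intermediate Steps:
$A{\left(K \right)} = 441$
$W = 281802$ ($W = - \frac{\left(-918993 + 441\right) - 208656}{4} = - \frac{-918552 - 208656}{4} = \left(- \frac{1}{4}\right) \left(-1127208\right) = 281802$)
$\frac{v{\left(757 \right)}}{1952990} + \frac{W}{511238} = \frac{1043}{1952990} + \frac{281802}{511238} = 1043 \cdot \frac{1}{1952990} + 281802 \cdot \frac{1}{511238} = \frac{1043}{1952990} + \frac{140901}{255619} = \frac{21188065739}{38401642370}$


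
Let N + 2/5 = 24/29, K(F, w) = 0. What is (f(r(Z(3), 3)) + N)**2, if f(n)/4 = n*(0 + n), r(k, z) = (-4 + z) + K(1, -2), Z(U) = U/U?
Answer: 412164/21025 ≈ 19.604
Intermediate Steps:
Z(U) = 1
r(k, z) = -4 + z (r(k, z) = (-4 + z) + 0 = -4 + z)
f(n) = 4*n**2 (f(n) = 4*(n*(0 + n)) = 4*(n*n) = 4*n**2)
N = 62/145 (N = -2/5 + 24/29 = 62/145 ≈ 0.42759)
(f(r(Z(3), 3)) + N)**2 = (4*(-4 + 3)**2 + 62/145)**2 = (4*(-1)**2 + 62/145)**2 = (4*1 + 62/145)**2 = (4 + 62/145)**2 = (642/145)**2 = 412164/21025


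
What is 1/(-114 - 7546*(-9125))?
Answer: 1/69897500 ≈ 1.4307e-8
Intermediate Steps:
1/(-114 - 7546*(-9125)) = -1/9125/(-7660) = -1/7660*(-1/9125) = 1/69897500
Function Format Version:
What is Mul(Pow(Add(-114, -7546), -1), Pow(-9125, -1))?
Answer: Rational(1, 69897500) ≈ 1.4307e-8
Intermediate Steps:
Mul(Pow(Add(-114, -7546), -1), Pow(-9125, -1)) = Mul(Pow(-7660, -1), Rational(-1, 9125)) = Mul(Rational(-1, 7660), Rational(-1, 9125)) = Rational(1, 69897500)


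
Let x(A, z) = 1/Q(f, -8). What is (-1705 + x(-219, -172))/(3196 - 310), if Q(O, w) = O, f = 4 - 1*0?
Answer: -2273/3848 ≈ -0.59070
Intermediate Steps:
f = 4 (f = 4 + 0 = 4)
x(A, z) = 1/4
(-1705 + x(-219, -172))/(3196 - 310) = (-1705 + 1/4)/(3196 - 310) = -6819/4/2886 = -6819/4*1/2886 = -2273/3848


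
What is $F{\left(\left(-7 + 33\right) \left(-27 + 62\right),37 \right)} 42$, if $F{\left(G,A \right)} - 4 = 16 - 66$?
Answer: $-1932$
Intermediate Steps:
$F{\left(G,A \right)} = -46$ ($F{\left(G,A \right)} = 4 + \left(16 - 66\right) = 4 - 50 = -46$)
$F{\left(\left(-7 + 33\right) \left(-27 + 62\right),37 \right)} 42 = \left(-46\right) 42 = -1932$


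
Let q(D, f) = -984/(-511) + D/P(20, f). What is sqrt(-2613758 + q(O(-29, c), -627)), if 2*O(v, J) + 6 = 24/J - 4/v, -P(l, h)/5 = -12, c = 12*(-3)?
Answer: I*sqrt(129147314053182845)/222285 ≈ 1616.7*I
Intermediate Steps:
c = -36
P(l, h) = 60 (P(l, h) = -5*(-12) = 60)
O(v, J) = -3 - 2/v + 12/J (O(v, J) = -3 + (24/J - 4/v)/2 = -3 + (-4/v + 24/J)/2 = -3 + (-2/v + 12/J) = -3 - 2/v + 12/J)
q(D, f) = 984/511 + D/60 (q(D, f) = -984/(-511) + D/60 = -984*(-1/511) + D*(1/60) = 984/511 + D/60)
sqrt(-2613758 + q(O(-29, c), -627)) = sqrt(-2613758 + (984/511 + (-3 - 2/(-29) + 12/(-36))/60)) = sqrt(-2613758 + (984/511 + (-3 - 2*(-1/29) + 12*(-1/36))/60)) = sqrt(-2613758 + (984/511 + (-3 + 2/29 - 1/3)/60)) = sqrt(-2613758 + (984/511 + (1/60)*(-284/87))) = sqrt(-2613758 + (984/511 - 71/1305)) = sqrt(-2613758 + 1247839/666855) = sqrt(-1742996343251/666855) = I*sqrt(129147314053182845)/222285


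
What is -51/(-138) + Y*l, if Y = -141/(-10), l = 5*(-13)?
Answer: -21071/23 ≈ -916.13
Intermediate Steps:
l = -65
Y = 141/10 (Y = -141*(-⅒) = 141/10 ≈ 14.100)
-51/(-138) + Y*l = -51/(-138) + (141/10)*(-65) = -51*(-1/138) - 1833/2 = 17/46 - 1833/2 = -21071/23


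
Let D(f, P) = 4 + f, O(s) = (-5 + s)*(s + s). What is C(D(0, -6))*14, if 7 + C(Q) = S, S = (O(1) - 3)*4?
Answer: -714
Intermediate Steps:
O(s) = 2*s*(-5 + s) (O(s) = (-5 + s)*(2*s) = 2*s*(-5 + s))
S = -44 (S = (2*1*(-5 + 1) - 3)*4 = (2*1*(-4) - 3)*4 = (-8 - 3)*4 = -11*4 = -44)
C(Q) = -51 (C(Q) = -7 - 44 = -51)
C(D(0, -6))*14 = -51*14 = -714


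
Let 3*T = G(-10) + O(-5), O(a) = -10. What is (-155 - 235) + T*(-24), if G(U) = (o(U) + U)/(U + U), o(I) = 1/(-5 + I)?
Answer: -23552/75 ≈ -314.03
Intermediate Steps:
G(U) = (U + 1/(-5 + U))/(2*U) (G(U) = (1/(-5 + U) + U)/(U + U) = (U + 1/(-5 + U))/((2*U)) = (U + 1/(-5 + U))*(1/(2*U)) = (U + 1/(-5 + U))/(2*U))
T = -2849/900 (T = ((1/2)*(1 - 10*(-5 - 10))/(-10*(-5 - 10)) - 10)/3 = ((1/2)*(-1/10)*(1 - 10*(-15))/(-15) - 10)/3 = ((1/2)*(-1/10)*(-1/15)*(1 + 150) - 10)/3 = ((1/2)*(-1/10)*(-1/15)*151 - 10)/3 = (151/300 - 10)/3 = (1/3)*(-2849/300) = -2849/900 ≈ -3.1656)
(-155 - 235) + T*(-24) = (-155 - 235) - 2849/900*(-24) = -390 + 5698/75 = -23552/75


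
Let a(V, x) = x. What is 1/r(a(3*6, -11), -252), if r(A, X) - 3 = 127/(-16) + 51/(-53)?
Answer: -848/5003 ≈ -0.16950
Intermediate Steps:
r(A, X) = -5003/848 (r(A, X) = 3 + (127/(-16) + 51/(-53)) = 3 + (127*(-1/16) + 51*(-1/53)) = 3 + (-127/16 - 51/53) = 3 - 7547/848 = -5003/848)
1/r(a(3*6, -11), -252) = 1/(-5003/848) = -848/5003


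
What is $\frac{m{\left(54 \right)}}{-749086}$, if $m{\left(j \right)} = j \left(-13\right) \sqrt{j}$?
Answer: $\frac{81 \sqrt{6}}{28811} \approx 0.0068866$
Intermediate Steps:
$m{\left(j \right)} = - 13 j^{\frac{3}{2}}$ ($m{\left(j \right)} = - 13 j \sqrt{j} = - 13 j^{\frac{3}{2}}$)
$\frac{m{\left(54 \right)}}{-749086} = \frac{\left(-13\right) 54^{\frac{3}{2}}}{-749086} = - 13 \cdot 162 \sqrt{6} \left(- \frac{1}{749086}\right) = - 2106 \sqrt{6} \left(- \frac{1}{749086}\right) = \frac{81 \sqrt{6}}{28811}$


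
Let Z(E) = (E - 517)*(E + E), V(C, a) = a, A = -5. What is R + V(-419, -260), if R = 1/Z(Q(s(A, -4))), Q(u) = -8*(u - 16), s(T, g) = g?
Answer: -29702401/114240 ≈ -260.00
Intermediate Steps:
Q(u) = 128 - 8*u (Q(u) = -8*(-16 + u) = 128 - 8*u)
Z(E) = 2*E*(-517 + E) (Z(E) = (-517 + E)*(2*E) = 2*E*(-517 + E))
R = -1/114240 (R = 1/(2*(128 - 8*(-4))*(-517 + (128 - 8*(-4)))) = 1/(2*(128 + 32)*(-517 + (128 + 32))) = 1/(2*160*(-517 + 160)) = 1/(2*160*(-357)) = 1/(-114240) = -1/114240 ≈ -8.7535e-6)
R + V(-419, -260) = -1/114240 - 260 = -29702401/114240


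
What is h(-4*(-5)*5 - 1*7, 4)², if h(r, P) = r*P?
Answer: 138384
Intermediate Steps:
h(r, P) = P*r
h(-4*(-5)*5 - 1*7, 4)² = (4*(-4*(-5)*5 - 1*7))² = (4*(20*5 - 7))² = (4*(100 - 7))² = (4*93)² = 372² = 138384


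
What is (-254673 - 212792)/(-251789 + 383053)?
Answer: -467465/131264 ≈ -3.5613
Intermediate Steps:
(-254673 - 212792)/(-251789 + 383053) = -467465/131264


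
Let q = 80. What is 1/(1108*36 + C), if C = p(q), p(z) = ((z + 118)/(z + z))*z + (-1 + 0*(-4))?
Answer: 1/39986 ≈ 2.5009e-5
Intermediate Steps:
p(z) = 58 + z/2 (p(z) = ((118 + z)/((2*z)))*z + (-1 + 0) = ((118 + z)*(1/(2*z)))*z - 1 = ((118 + z)/(2*z))*z - 1 = (59 + z/2) - 1 = 58 + z/2)
C = 98 (C = 58 + (1/2)*80 = 58 + 40 = 98)
1/(1108*36 + C) = 1/(1108*36 + 98) = 1/(39888 + 98) = 1/39986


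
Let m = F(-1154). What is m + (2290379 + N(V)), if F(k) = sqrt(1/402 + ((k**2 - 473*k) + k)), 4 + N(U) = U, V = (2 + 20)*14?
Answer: 2290683 + sqrt(303234392418)/402 ≈ 2.2921e+6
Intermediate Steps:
V = 308 (V = 22*14 = 308)
N(U) = -4 + U
F(k) = sqrt(1/402 + k**2 - 472*k) (F(k) = sqrt(1/402 + (k**2 - 472*k)) = sqrt(1/402 + k**2 - 472*k))
m = sqrt(303234392418)/402 (m = sqrt(402 - 76277088*(-1154) + 161604*(-1154)**2)/402 = sqrt(402 + 88023759552 + 161604*1331716)/402 = sqrt(402 + 88023759552 + 215210632464)/402 = sqrt(303234392418)/402 ≈ 1369.8)
m + (2290379 + N(V)) = sqrt(303234392418)/402 + (2290379 + (-4 + 308)) = sqrt(303234392418)/402 + (2290379 + 304) = sqrt(303234392418)/402 + 2290683 = 2290683 + sqrt(303234392418)/402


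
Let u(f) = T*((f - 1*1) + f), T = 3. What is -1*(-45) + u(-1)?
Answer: 36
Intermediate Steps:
u(f) = -3 + 6*f (u(f) = 3*((f - 1*1) + f) = 3*((f - 1) + f) = 3*((-1 + f) + f) = 3*(-1 + 2*f) = -3 + 6*f)
-1*(-45) + u(-1) = -1*(-45) + (-3 + 6*(-1)) = 45 + (-3 - 6) = 45 - 9 = 36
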